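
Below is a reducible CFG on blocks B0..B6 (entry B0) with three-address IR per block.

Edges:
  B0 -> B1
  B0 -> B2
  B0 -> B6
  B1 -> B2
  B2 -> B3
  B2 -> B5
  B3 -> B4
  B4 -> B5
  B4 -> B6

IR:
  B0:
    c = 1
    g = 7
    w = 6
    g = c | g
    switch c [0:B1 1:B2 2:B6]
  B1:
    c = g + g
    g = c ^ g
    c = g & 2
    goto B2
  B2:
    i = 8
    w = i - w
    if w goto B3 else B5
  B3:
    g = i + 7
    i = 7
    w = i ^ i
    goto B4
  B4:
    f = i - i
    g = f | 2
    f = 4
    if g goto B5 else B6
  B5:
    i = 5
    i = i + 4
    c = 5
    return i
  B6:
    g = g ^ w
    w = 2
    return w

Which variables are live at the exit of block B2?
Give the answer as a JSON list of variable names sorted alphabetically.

Per-block:
  B0: {c,g,w} / ∅
  B1: {c,g} / {g}
  B2: {i,w} / {w}
  B3: {g,i,w} / {i}
  B4: {f,g} / {i}
  B5: {c,i} / ∅
  B6: {g,w} / {g,w}

Live sets:
  live B0: ∅→{g,w}
  live B1: {g,w}→{w}
  live B2: {w}→{i}
  live B3: {i}→{i,w}
  live B4: {i,w}→{g,w}
  live B5: ∅→∅
  live B6: {g,w}→∅

live-out(B2) = ["i"]

Answer: ["i"]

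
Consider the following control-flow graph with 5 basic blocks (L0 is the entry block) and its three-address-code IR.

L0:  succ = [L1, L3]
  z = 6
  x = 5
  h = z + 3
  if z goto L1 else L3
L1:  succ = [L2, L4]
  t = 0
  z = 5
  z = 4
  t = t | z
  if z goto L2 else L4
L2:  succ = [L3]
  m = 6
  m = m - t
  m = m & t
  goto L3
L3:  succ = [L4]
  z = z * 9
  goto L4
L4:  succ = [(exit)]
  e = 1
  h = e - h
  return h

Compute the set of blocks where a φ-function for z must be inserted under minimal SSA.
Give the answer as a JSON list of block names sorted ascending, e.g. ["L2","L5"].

idom tree: L1←L0 L2←L1 L3←L0 L4←L0
Dom∩ at merges:
  L3: preds {L0,L2}: {L0} ∩ {L0,L1,L2} = {L0}; idom=L0
  L4: preds {L1,L3}: {L0,L1} ∩ {L0,L3} = {L0}; idom=L0

DF derivation:
  L3←L0: walk · to L0
  L3←L2: walk L2→L1 to L0
  L4←L1: walk L1 to L0
  L4←L3: walk L3 to L0
  L0 → ∅
  L1 → {L3,L4}
  L2 → {L3}
  L3 → {L4}
  L4 → ∅

φ for z: defs {L0,L1,L3}
  DF⁺ = {L3,L4}

Answer: ["L3", "L4"]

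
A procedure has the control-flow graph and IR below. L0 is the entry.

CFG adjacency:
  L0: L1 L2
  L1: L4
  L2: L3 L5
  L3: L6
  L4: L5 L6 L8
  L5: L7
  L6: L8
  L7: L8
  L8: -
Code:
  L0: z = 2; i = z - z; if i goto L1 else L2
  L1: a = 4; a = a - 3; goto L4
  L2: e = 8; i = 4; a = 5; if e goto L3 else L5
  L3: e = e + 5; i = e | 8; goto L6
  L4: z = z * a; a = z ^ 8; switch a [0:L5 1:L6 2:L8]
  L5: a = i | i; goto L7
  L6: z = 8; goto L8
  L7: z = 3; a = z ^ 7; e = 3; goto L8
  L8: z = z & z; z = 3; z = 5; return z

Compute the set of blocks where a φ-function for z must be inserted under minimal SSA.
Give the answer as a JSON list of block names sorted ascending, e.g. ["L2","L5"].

idom tree: L1←L0 L2←L0 L3←L2 L4←L1 L5←L0 L6←L0 L7←L5 L8←L0
Dom∩ at merges:
  L5: preds {L2,L4}: {L0,L2} ∩ {L0,L1,L4} = {L0}; idom=L0
  L6: preds {L3,L4}: {L0,L2,L3} ∩ {L0,L1,L4} = {L0}; idom=L0
  L8: preds {L4,L6,L7}: {L0,L1,L4} ∩ {L0,L6} ∩ {L0,L5,L7} = {L0}; idom=L0

Frontier:
  L5←L2: walk L2 to L0
  L5←L4: walk L4→L1 to L0
  L6←L3: walk L3→L2 to L0
  L6←L4: walk L4→L1 to L0
  L8←L4: walk L4→L1 to L0
  L8←L6: walk L6 to L0
  L8←L7: walk L7→L5 to L0
  L0: DF=∅
  L1: DF={L5,L6,L8}
  L2: DF={L5,L6}
  L3: DF={L6}
  L4: DF={L5,L6,L8}
  L5: DF={L8}
  L6: DF={L8}
  L7: DF={L8}
  L8: DF=∅

φ for z: defs {L0,L4,L6,L7,L8}
  DF⁺ = {L5,L6,L8}

Answer: ["L5", "L6", "L8"]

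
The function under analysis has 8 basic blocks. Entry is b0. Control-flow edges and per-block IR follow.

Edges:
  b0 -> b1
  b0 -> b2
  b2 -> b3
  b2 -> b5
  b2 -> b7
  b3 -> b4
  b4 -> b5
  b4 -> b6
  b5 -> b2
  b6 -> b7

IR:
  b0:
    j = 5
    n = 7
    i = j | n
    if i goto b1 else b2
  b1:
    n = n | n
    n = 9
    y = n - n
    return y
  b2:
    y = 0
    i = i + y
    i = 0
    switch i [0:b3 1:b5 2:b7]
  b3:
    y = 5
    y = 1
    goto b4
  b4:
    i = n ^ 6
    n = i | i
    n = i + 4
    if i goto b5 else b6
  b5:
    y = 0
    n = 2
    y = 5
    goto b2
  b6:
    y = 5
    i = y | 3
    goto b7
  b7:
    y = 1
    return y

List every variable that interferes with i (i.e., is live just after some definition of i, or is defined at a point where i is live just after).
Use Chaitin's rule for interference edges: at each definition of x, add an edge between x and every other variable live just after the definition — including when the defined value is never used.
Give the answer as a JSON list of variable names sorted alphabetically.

def/use:
  b0: {i,j,n} / ∅
  b1: {n,y} / {n}
  b2: {i,y} / {i}
  b3: {y} / ∅
  b4: {i,n} / {n}
  b5: {n,y} / ∅
  b6: {i,y} / ∅
  b7: {y} / ∅

Live sets:
  b0: in=∅ out={i,n}
  b1: in={n} out=∅
  b2: in={i,n} out={i,n}
  b3: in={n} out={n}
  b4: in={n} out={i}
  b5: in={i} out={i,n}
  b6: in=∅ out=∅
  b7: in=∅ out=∅

Conflict graph:
  i — {n,y}
  j — {n}
  n — {i,j,y}
  y — {i,n}

N(i) = ["n", "y"]

Answer: ["n", "y"]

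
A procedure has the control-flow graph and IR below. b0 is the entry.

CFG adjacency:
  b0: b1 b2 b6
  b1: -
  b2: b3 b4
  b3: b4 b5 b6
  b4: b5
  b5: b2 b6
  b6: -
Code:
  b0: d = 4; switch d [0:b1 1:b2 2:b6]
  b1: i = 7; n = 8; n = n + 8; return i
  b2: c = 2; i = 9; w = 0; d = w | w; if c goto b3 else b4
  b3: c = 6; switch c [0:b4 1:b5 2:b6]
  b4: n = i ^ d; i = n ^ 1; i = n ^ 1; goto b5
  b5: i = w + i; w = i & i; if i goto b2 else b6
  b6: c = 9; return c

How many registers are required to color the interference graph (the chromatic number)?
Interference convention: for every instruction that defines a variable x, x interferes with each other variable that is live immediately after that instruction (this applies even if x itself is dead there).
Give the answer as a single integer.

def/use:
  b0: {d} / ∅
  b1: {i,n} / ∅
  b2: {c,d,i,w} / ∅
  b3: {c} / ∅
  b4: {i,n} / {d,i}
  b5: {i,w} / {i,w}
  b6: {c} / ∅

Backward fixpoint:
  b0 li=∅ lo=∅
  b1 li=∅ lo=∅
  b2 li=∅ lo={d,i,w}
  b3 li={d,i,w} lo={d,i,w}
  b4 li={d,i,w} lo={i,w}
  b5 li={i,w} lo=∅
  b6 li=∅ lo=∅

Interfere edges:
  c — {d,i,w}
  d — {c,i,w}
  i — {c,d,n,w}
  n — {i,w}
  w — {c,d,i,n}

Chromatic number:
  lower bound: {c,d,i,w} mutually conflict ⇒ χ ≥ 4
  4-colouring: c0={i}  c1={w}  c2={c,n}  c3={d}
  χ = 4

Answer: 4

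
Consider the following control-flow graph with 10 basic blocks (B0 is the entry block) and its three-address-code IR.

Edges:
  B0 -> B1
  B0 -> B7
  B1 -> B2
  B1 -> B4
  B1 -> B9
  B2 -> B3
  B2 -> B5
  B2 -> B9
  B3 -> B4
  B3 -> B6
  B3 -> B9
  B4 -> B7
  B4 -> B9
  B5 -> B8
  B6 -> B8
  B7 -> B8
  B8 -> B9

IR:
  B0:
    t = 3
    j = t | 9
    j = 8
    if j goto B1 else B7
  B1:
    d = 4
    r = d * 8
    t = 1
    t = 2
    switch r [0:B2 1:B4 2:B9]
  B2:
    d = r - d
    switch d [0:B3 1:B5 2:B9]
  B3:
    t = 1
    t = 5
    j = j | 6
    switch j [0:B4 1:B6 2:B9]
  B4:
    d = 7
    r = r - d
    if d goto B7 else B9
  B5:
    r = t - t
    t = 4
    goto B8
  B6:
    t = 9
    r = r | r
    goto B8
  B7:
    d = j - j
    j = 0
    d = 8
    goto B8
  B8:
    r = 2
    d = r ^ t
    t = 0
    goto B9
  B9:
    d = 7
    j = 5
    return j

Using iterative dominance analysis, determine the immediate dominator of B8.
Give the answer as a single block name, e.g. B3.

idom tree: B1←B0 B2←B1 B3←B2 B4←B1 B5←B2 B6←B3 B7←B0 B8←B0 B9←B0
Dom at joins:
  B4: preds {B1,B3}: {B0,B1} ∩ {B0,B1,B2,B3} = {B0,B1}; idom=B1
  B7: preds {B0,B4}: {B0} ∩ {B0,B1,B4} = {B0}; idom=B0
  B8: preds {B5,B6,B7}: {B0,B1,B2,B5} ∩ {B0,B1,B2,B3,B6} ∩ {B0,B7} = {B0}; idom=B0
  B9: preds {B1,B2,B3,B4,B8}: {B0,B1} ∩ {B0,B1,B2} ∩ {B0,B1,B2,B3} ∩ {B0,B1,B4} ∩ {B0,B8} = {B0}; idom=B0

idom(B8) = B0

Answer: B0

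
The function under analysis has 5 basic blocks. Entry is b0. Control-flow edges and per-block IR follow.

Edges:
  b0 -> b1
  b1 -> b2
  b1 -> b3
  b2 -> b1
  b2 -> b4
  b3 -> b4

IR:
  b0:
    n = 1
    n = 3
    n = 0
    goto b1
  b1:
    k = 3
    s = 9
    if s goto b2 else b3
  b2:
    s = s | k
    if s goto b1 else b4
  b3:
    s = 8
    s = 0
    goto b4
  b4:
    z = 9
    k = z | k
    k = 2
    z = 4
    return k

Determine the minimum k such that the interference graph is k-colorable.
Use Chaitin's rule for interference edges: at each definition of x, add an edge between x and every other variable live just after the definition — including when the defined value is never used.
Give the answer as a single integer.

Answer: 2

Working:
Block summaries:
  b0 def {n} use ∅
  b1 def {k,s} use ∅
  b2 def {s} use {k,s}
  b3 def {s} use ∅
  b4 def {k,z} use {k}

Liveness:
  b0: in=∅ out=∅
  b1: in=∅ out={k,s}
  b2: in={k,s} out={k}
  b3: in={k} out={k}
  b4: in={k} out=∅

Conflict graph:
  k: {s,z}
  n: ∅
  s: {k}
  z: {k}

Colouring:
  lower bound: {k,s} mutually conflict ⇒ χ ≥ 2
  assign k→r0 n→r0 s→r1 z→r1 — no edge inside a register ⇒ χ ≤ 2
  χ = 2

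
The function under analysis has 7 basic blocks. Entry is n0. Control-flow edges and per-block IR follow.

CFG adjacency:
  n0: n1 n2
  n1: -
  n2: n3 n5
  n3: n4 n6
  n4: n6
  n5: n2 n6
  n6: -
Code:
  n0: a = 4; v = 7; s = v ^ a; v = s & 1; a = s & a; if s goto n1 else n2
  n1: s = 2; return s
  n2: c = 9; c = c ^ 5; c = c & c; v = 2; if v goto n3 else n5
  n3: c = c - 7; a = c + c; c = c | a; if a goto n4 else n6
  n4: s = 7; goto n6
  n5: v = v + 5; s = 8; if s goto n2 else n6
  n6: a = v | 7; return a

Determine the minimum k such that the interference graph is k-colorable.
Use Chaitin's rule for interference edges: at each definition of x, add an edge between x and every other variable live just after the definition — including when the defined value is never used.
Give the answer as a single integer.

Answer: 3

Analysis:
Per-block:
  n0 def {a,s,v} use ∅
  n1 def {s} use ∅
  n2 def {c,v} use ∅
  n3 def {a,c} use {c}
  n4 def {s} use ∅
  n5 def {s,v} use {v}
  n6 def {a} use {v}

Backward fixpoint:
  n0 li=∅ lo=∅
  n1 li=∅ lo=∅
  n2 li=∅ lo={c,v}
  n3 li={c,v} lo={v}
  n4 li={v} lo={v}
  n5 li={v} lo={v}
  n6 li={v} lo=∅

Conflict graph:
  a — {c,s,v}
  c — {a,v}
  s — {a,v}
  v — {a,c,s}

Registers:
  clique {a,c,v} ⇒ need ≥ 3
  3-colouring: c0={a}  c1={v}  c2={c,s}
  χ = 3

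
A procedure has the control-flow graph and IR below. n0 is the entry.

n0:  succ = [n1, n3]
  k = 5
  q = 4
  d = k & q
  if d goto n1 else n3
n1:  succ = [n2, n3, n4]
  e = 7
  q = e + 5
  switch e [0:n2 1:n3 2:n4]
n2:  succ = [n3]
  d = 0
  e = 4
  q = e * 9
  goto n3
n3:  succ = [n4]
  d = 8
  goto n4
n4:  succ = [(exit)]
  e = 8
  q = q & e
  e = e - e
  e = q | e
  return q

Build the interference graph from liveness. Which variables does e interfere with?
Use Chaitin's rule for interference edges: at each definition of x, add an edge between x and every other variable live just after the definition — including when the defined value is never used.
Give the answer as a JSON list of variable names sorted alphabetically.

Block summaries:
  n0: {d,k,q} / ∅
  n1: {e,q} / ∅
  n2: {d,e,q} / ∅
  n3: {d} / ∅
  n4: {e,q} / {q}

Liveness:
  n0 li=∅ lo={q}
  n1 li=∅ lo={q}
  n2 li=∅ lo={q}
  n3 li={q} lo={q}
  n4 li={q} lo=∅

Conflict graph:
  d↔{q}
  e↔{q}
  k↔{q}
  q↔{d,e,k}

N(e) = ["q"]

Answer: ["q"]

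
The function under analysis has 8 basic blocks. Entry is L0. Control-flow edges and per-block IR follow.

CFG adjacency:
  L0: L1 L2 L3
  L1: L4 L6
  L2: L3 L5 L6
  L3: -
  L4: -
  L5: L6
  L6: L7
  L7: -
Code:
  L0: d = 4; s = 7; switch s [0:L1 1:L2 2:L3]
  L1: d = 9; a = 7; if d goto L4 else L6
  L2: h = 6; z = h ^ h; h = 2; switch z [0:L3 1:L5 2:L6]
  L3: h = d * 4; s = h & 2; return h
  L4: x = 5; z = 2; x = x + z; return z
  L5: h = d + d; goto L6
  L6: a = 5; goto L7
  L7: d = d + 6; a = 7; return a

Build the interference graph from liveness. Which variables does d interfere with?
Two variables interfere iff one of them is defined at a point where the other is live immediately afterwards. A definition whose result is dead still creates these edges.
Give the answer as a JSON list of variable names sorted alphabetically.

Answer: ["a", "h", "s", "z"]

Working:
Block summaries:
  L0: {d,s} / ∅
  L1: {a,d} / ∅
  L2: {h,z} / ∅
  L3: {h,s} / {d}
  L4: {x,z} / ∅
  L5: {h} / {d}
  L6: {a} / ∅
  L7: {a,d} / {d}

Live sets:
  L0 li=∅ lo={d}
  L1 li=∅ lo={d}
  L2 li={d} lo={d}
  L3 li={d} lo=∅
  L4 li=∅ lo=∅
  L5 li={d} lo={d}
  L6 li={d} lo={d}
  L7 li={d} lo=∅

Conflict graph:
  a — {d}
  d — {a,h,s,z}
  h — {d,s,z}
  s — {d,h}
  x — {z}
  z — {d,h,x}

N(d) = ["a", "h", "s", "z"]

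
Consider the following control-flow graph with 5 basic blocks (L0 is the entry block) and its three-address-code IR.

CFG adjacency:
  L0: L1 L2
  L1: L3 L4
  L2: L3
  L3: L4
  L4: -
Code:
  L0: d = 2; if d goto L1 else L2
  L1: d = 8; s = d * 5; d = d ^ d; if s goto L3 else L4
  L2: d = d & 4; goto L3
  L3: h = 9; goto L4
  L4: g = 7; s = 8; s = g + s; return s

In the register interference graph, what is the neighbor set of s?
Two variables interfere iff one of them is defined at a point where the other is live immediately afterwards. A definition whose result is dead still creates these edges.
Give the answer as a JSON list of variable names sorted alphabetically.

Per-block:
  L0: {d} / ∅
  L1: {d,s} / ∅
  L2: {d} / {d}
  L3: {h} / ∅
  L4: {g,s} / ∅

Live sets:
  L0: in=∅ out={d}
  L1: in=∅ out=∅
  L2: in={d} out=∅
  L3: in=∅ out=∅
  L4: in=∅ out=∅

Interfere edges:
  d↔{s}
  g↔{s}
  h↔∅
  s↔{d,g}

N(s) = ["d", "g"]

Answer: ["d", "g"]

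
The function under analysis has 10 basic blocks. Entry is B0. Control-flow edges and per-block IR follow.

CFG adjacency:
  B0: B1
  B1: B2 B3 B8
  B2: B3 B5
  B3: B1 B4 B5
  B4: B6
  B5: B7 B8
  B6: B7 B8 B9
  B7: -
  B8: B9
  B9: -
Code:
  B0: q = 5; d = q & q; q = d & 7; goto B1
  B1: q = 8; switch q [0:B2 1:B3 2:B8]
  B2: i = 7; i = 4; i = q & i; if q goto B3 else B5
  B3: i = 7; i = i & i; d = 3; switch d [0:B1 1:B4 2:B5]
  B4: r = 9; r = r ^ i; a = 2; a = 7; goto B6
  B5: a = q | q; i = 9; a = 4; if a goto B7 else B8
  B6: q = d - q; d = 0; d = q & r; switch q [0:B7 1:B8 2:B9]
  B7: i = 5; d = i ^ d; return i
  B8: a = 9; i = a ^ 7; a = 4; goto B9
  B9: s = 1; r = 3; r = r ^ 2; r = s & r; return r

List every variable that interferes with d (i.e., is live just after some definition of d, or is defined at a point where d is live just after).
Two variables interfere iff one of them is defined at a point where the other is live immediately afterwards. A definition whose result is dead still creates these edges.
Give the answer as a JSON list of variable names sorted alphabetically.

Answer: ["a", "i", "q", "r"]

Analysis:
Per-block:
  B0 def {d,q} use ∅
  B1 def {q} use ∅
  B2 def {i} use {q}
  B3 def {d,i} use ∅
  B4 def {a,r} use {i}
  B5 def {a,i} use {q}
  B6 def {d,q} use {d,q,r}
  B7 def {d,i} use {d}
  B8 def {a,i} use ∅
  B9 def {r,s} use ∅

Liveness:
  B0: in=∅ out={d}
  B1: in={d} out={d,q}
  B2: in={d,q} out={d,q}
  B3: in={q} out={d,i,q}
  B4: in={d,i,q} out={d,q,r}
  B5: in={d,q} out={d}
  B6: in={d,q,r} out={d}
  B7: in={d} out=∅
  B8: in=∅ out=∅
  B9: in=∅ out=∅

Interference:
  a: {d,q,r}
  d: {a,i,q,r}
  i: {d,q,r}
  q: {a,d,i,r}
  r: {a,d,i,q,s}
  s: {r}

N(d) = ["a", "i", "q", "r"]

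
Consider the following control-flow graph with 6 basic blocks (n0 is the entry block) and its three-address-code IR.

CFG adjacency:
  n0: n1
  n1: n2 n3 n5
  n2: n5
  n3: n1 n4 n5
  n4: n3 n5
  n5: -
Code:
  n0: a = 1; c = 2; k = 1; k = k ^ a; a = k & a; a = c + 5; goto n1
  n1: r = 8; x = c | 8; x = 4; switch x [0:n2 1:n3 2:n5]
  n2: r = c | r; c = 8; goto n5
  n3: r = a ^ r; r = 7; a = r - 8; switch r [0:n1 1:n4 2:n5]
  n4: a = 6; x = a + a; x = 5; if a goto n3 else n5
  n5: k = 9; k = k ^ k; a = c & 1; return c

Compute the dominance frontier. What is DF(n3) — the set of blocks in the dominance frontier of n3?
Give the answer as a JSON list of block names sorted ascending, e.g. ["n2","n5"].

Answer: ["n1", "n3", "n5"]

Derivation:
idom tree: n1←n0 n2←n1 n3←n1 n4←n3 n5←n1
Join-block Dom:
  n1: preds {n0,n3}: {n0} ∩ {n0,n1,n3} = {n0}; idom=n0
  n3: preds {n1,n4}: {n0,n1} ∩ {n0,n1,n3,n4} = {n0,n1}; idom=n1
  n5: preds {n1,n2,n3,n4}: {n0,n1} ∩ {n0,n1,n2} ∩ {n0,n1,n3} ∩ {n0,n1,n3,n4} = {n0,n1}; idom=n1

DF derivation:
  join n1 pred n0: · stop@n0
  join n1 pred n3: n3→n1 stop@n0
  join n3 pred n1: · stop@n1
  join n3 pred n4: n4→n3 stop@n1
  join n5 pred n1: · stop@n1
  join n5 pred n2: n2 stop@n1
  join n5 pred n3: n3 stop@n1
  join n5 pred n4: n4→n3 stop@n1
  DF(n0)=∅
  DF(n1)={n1}
  DF(n2)={n5}
  DF(n3)={n1,n3,n5}
  DF(n4)={n3,n5}
  DF(n5)=∅

DF(n3) = ["n1", "n3", "n5"]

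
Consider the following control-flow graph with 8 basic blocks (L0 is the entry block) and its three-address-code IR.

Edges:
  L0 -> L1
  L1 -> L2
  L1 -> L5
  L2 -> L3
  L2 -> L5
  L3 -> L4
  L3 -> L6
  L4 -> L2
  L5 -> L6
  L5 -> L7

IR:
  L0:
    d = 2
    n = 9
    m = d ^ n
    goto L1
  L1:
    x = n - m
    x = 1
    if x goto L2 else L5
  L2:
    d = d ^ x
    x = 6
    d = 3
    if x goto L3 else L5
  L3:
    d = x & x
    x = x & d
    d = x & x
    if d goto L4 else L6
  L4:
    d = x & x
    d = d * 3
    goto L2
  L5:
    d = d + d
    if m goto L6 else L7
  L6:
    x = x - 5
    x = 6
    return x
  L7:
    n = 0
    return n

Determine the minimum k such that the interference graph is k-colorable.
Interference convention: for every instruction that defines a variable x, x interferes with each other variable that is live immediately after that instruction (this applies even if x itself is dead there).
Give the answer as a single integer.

def/use:
  L0: def={d,m,n} ue=∅
  L1: def={x} ue={m,n}
  L2: def={d,x} ue={d,x}
  L3: def={d,x} ue={x}
  L4: def={d} ue={x}
  L5: def={d} ue={d,m}
  L6: def={x} ue={x}
  L7: def={n} ue=∅

Backward fixpoint:
  live L0: ∅→{d,m,n}
  live L1: {d,m,n}→{d,m,x}
  live L2: {d,m,x}→{d,m,x}
  live L3: {m,x}→{m,x}
  live L4: {m,x}→{d,m,x}
  live L5: {d,m,x}→{x}
  live L6: {x}→∅
  live L7: ∅→∅

Interference:
  d↔{m,n,x}
  m↔{d,n,x}
  n↔{d,m}
  x↔{d,m}

Chromatic number:
  {d,m,n} pairwise interfere (3-clique) ⇒ χ ≥ 3
  assign d→R0 m→R1 n→R2 x→R2 — no edge inside a register ⇒ χ ≤ 3
  χ = 3

Answer: 3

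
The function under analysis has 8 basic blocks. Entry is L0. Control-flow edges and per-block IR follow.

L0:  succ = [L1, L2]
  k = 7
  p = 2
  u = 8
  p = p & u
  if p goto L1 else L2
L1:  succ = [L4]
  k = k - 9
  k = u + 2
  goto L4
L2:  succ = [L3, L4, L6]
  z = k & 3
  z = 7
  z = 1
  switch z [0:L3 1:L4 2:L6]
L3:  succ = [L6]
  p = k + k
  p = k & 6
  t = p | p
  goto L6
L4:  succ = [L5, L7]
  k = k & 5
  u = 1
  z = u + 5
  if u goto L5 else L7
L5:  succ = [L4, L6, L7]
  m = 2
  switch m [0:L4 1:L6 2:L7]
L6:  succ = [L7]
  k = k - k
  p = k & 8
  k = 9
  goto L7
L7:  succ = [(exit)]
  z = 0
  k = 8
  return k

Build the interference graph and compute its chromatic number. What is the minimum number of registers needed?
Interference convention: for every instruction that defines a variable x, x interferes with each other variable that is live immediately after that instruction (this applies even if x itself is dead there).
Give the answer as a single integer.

Answer: 3

Derivation:
def/use:
  L0 def {k,p,u} use ∅
  L1 def {k} use {k,u}
  L2 def {z} use {k}
  L3 def {p,t} use {k}
  L4 def {k,u,z} use {k}
  L5 def {m} use ∅
  L6 def {k,p} use {k}
  L7 def {k,z} use ∅

Backward fixpoint:
  L0: in=∅ out={k,u}
  L1: in={k,u} out={k}
  L2: in={k} out={k}
  L3: in={k} out={k}
  L4: in={k} out={k}
  L5: in={k} out={k}
  L6: in={k} out=∅
  L7: in=∅ out=∅

Interfere edges:
  k↔{m,p,t,u,z}
  m↔{k}
  p↔{k,u}
  t↔{k}
  u↔{k,p,z}
  z↔{k,u}

Colouring:
  lower bound: {k,p,u} mutually conflict ⇒ χ ≥ 3
  assign k→c0 m→c1 p→c2 t→c1 u→c1 z→c2 — no edge inside a register ⇒ χ ≤ 3
  χ = 3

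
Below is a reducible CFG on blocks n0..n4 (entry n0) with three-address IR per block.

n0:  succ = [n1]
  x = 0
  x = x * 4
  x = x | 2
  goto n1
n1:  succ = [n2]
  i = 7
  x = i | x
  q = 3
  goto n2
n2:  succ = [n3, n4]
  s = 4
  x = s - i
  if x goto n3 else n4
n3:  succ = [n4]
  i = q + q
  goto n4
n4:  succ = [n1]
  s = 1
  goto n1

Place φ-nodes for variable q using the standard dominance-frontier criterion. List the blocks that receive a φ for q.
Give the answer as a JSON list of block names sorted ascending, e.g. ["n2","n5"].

idom tree: n1←n0 n2←n1 n3←n2 n4←n2
Dom at joins:
  n1: preds {n0,n4}: {n0} ∩ {n0,n1,n2,n4} = {n0}; idom=n0
  n4: preds {n2,n3}: {n0,n1,n2} ∩ {n0,n1,n2,n3} = {n0,n1,n2}; idom=n2

DF walk-up:
  n1←n0: walk · to n0
  n1←n4: walk n4→n2→n1 to n0
  n4←n2: walk · to n2
  n4←n3: walk n3 to n2
  DF(n0)=∅
  DF(n1)={n1}
  DF(n2)={n1}
  DF(n3)={n4}
  DF(n4)={n1}

φ for q: defs {n1}
  DF⁺ = {n1}

Answer: ["n1"]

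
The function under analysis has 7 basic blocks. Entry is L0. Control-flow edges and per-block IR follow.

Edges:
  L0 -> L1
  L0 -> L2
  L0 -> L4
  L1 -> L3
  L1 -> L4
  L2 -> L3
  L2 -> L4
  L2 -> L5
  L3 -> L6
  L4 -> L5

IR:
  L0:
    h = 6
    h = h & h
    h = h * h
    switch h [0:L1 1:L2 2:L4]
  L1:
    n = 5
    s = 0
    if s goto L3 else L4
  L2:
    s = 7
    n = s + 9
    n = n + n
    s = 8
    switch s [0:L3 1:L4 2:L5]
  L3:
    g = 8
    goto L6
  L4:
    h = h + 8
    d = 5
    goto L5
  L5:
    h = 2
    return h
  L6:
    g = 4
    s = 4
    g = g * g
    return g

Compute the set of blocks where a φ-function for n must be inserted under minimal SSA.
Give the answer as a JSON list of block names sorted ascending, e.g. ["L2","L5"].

idom tree: L1←L0 L2←L0 L3←L0 L4←L0 L5←L0 L6←L3
Dom at joins:
  L3: preds {L1,L2}: {L0,L1} ∩ {L0,L2} = {L0}; idom=L0
  L4: preds {L0,L1,L2}: {L0} ∩ {L0,L1} ∩ {L0,L2} = {L0}; idom=L0
  L5: preds {L2,L4}: {L0,L2} ∩ {L0,L4} = {L0}; idom=L0

DF walk-up:
  L3←L1: walk L1 to L0
  L3←L2: walk L2 to L0
  L4←L0: walk · to L0
  L4←L1: walk L1 to L0
  L4←L2: walk L2 to L0
  L5←L2: walk L2 to L0
  L5←L4: walk L4 to L0
  DF(L0)=∅
  DF(L1)={L3,L4}
  DF(L2)={L3,L4,L5}
  DF(L3)=∅
  DF(L4)={L5}
  DF(L5)=∅
  DF(L6)=∅

φ for n: defs {L1,L2}
  DF⁺ = {L3,L4,L5}

Answer: ["L3", "L4", "L5"]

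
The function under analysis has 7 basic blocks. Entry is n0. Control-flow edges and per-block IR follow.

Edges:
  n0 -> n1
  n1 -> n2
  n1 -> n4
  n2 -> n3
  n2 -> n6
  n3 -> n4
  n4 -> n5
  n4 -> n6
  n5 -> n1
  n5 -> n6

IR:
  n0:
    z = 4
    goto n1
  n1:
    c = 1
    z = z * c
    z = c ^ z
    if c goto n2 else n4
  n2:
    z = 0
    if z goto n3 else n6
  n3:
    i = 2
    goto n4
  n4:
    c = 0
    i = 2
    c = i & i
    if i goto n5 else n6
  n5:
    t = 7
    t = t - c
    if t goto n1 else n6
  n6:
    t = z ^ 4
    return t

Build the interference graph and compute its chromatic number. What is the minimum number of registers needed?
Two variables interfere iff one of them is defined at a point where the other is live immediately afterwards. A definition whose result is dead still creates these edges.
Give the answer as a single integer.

Block summaries:
  n0: def={z} ue=∅
  n1: def={c,z} ue={z}
  n2: def={z} ue=∅
  n3: def={i} ue=∅
  n4: def={c,i} ue=∅
  n5: def={t} ue={c}
  n6: def={t} ue={z}

Live sets:
  live n0: ∅→{z}
  live n1: {z}→{z}
  live n2: ∅→{z}
  live n3: {z}→{z}
  live n4: {z}→{c,z}
  live n5: {c,z}→{z}
  live n6: {z}→∅

Conflict graph:
  c↔{i,t,z}
  i↔{c,z}
  t↔{c,z}
  z↔{c,i,t}

Registers:
  {c,i,z} pairwise interfere (3-clique) ⇒ χ ≥ 3
  assign c→R0 i→R2 t→R2 z→R1 — no edge inside a register ⇒ χ ≤ 3
  χ = 3

Answer: 3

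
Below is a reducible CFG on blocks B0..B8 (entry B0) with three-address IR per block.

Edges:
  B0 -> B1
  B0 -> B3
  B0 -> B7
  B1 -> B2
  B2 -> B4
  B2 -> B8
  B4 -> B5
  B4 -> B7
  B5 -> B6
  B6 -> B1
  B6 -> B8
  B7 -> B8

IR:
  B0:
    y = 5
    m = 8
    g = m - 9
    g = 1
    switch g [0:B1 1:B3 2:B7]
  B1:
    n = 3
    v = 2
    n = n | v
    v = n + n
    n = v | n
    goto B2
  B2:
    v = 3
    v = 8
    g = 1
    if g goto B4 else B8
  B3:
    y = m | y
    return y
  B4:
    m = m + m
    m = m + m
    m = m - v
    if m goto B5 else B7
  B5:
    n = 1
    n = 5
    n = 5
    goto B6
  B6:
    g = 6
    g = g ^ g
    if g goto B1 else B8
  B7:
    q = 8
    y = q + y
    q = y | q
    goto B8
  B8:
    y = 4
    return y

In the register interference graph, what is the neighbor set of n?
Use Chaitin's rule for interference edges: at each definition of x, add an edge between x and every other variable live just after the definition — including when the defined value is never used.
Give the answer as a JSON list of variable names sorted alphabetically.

def/use:
  B0: def={g,m,y} ue=∅
  B1: def={n,v} ue=∅
  B2: def={g,v} ue=∅
  B3: def={y} ue={m,y}
  B4: def={m} ue={m,v}
  B5: def={n} ue=∅
  B6: def={g} ue=∅
  B7: def={q,y} ue={y}
  B8: def={y} ue=∅

Liveness:
  B0 li=∅ lo={m,y}
  B1 li={m,y} lo={m,y}
  B2 li={m,y} lo={m,v,y}
  B3 li={m,y} lo=∅
  B4 li={m,v,y} lo={m,y}
  B5 li={m,y} lo={m,y}
  B6 li={m,y} lo={m,y}
  B7 li={y} lo=∅
  B8 li=∅ lo=∅

Interference:
  g — {m,v,y}
  m — {g,n,v,y}
  n — {m,v,y}
  q — {y}
  v — {g,m,n,y}
  y — {g,m,n,q,v}

N(n) = ["m", "v", "y"]

Answer: ["m", "v", "y"]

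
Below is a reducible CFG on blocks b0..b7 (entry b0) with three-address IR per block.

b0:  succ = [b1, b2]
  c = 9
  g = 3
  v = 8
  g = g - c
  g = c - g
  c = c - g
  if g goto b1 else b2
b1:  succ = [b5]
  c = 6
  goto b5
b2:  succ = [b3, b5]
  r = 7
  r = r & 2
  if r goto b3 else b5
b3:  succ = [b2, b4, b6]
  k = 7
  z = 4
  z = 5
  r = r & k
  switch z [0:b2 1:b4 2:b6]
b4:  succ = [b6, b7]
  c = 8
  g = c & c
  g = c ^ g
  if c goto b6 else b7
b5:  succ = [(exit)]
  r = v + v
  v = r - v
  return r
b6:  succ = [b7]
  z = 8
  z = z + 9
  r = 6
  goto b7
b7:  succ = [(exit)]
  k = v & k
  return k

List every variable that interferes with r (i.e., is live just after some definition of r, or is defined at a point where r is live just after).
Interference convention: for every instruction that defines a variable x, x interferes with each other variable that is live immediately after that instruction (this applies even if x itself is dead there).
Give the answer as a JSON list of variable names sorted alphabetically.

Answer: ["k", "v", "z"]

Working:
Block summaries:
  b0 def {c,g,v} use ∅
  b1 def {c} use ∅
  b2 def {r} use ∅
  b3 def {k,r,z} use {r}
  b4 def {c,g} use ∅
  b5 def {r,v} use {v}
  b6 def {r,z} use ∅
  b7 def {k} use {k,v}

Liveness:
  b0: in=∅ out={v}
  b1: in={v} out={v}
  b2: in={v} out={r,v}
  b3: in={r,v} out={k,v}
  b4: in={k,v} out={k,v}
  b5: in={v} out=∅
  b6: in={k,v} out={k,v}
  b7: in={k,v} out=∅

Interference:
  c↔{g,k,v}
  g↔{c,k,v}
  k↔{c,g,r,v,z}
  r↔{k,v,z}
  v↔{c,g,k,r,z}
  z↔{k,r,v}

N(r) = ["k", "v", "z"]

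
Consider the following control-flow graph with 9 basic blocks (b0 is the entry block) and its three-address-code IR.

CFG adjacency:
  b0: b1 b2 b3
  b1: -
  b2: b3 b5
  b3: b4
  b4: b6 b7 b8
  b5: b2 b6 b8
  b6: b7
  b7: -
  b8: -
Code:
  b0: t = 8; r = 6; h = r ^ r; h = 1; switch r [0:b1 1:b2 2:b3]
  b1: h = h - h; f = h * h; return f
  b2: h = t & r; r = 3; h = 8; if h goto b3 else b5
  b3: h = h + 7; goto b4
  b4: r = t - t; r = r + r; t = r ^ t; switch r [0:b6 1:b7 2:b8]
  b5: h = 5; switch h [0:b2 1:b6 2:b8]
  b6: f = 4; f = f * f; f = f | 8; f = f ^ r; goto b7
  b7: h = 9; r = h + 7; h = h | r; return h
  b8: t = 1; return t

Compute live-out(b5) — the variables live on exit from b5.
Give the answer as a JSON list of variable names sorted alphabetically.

Block summaries:
  b0: def={h,r,t} ue=∅
  b1: def={f,h} ue={h}
  b2: def={h,r} ue={r,t}
  b3: def={h} ue={h}
  b4: def={r,t} ue={t}
  b5: def={h} ue=∅
  b6: def={f} ue={r}
  b7: def={h,r} ue=∅
  b8: def={t} ue=∅

Backward fixpoint:
  b0 li=∅ lo={h,r,t}
  b1 li={h} lo=∅
  b2 li={r,t} lo={h,r,t}
  b3 li={h,t} lo={t}
  b4 li={t} lo={r}
  b5 li={r,t} lo={r,t}
  b6 li={r} lo=∅
  b7 li=∅ lo=∅
  b8 li=∅ lo=∅

live-out(b5) = ["r", "t"]

Answer: ["r", "t"]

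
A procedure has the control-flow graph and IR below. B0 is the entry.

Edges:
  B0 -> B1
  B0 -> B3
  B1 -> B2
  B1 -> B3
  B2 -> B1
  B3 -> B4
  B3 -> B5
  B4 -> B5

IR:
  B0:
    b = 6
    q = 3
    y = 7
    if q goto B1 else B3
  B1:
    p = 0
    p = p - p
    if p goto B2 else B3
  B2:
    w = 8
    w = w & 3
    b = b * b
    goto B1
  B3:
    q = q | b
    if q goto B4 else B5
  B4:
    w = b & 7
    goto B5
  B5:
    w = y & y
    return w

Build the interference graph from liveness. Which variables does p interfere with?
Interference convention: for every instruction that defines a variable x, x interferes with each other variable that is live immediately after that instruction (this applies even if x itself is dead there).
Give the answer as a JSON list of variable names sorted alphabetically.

Per-block:
  B0: {b,q,y} / ∅
  B1: {p} / ∅
  B2: {b,w} / {b}
  B3: {q} / {b,q}
  B4: {w} / {b}
  B5: {w} / {y}

Liveness:
  B0: in=∅ out={b,q,y}
  B1: in={b,q,y} out={b,q,y}
  B2: in={b,q,y} out={b,q,y}
  B3: in={b,q,y} out={b,y}
  B4: in={b,y} out={y}
  B5: in={y} out=∅

Conflict graph:
  b↔{p,q,w,y}
  p↔{b,q,y}
  q↔{b,p,w,y}
  w↔{b,q,y}
  y↔{b,p,q,w}

N(p) = ["b", "q", "y"]

Answer: ["b", "q", "y"]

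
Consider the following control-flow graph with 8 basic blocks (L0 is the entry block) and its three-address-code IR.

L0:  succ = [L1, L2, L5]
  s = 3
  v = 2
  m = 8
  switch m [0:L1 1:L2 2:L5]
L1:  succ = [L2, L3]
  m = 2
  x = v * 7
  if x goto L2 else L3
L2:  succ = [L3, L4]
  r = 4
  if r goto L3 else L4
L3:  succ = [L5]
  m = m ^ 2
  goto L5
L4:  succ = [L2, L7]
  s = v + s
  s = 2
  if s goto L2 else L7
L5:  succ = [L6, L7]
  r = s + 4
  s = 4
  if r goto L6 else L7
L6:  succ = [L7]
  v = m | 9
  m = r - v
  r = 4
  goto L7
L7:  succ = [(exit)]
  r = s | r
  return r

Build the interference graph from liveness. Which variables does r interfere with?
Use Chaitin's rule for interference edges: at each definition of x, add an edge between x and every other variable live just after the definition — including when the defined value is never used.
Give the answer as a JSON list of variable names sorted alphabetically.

Answer: ["m", "s", "v"]

Derivation:
Per-block:
  L0 def {m,s,v} use ∅
  L1 def {m,x} use {v}
  L2 def {r} use ∅
  L3 def {m} use {m}
  L4 def {s} use {s,v}
  L5 def {r,s} use {s}
  L6 def {m,r,v} use {m,r}
  L7 def {r} use {r,s}

Backward fixpoint:
  live L0: ∅→{m,s,v}
  live L1: {s,v}→{m,s,v}
  live L2: {m,s,v}→{m,r,s,v}
  live L3: {m,s}→{m,s}
  live L4: {m,r,s,v}→{m,r,s,v}
  live L5: {m,s}→{m,r,s}
  live L6: {m,r,s}→{r,s}
  live L7: {r,s}→∅

Interfere edges:
  m: {r,s,v,x}
  r: {m,s,v}
  s: {m,r,v,x}
  v: {m,r,s,x}
  x: {m,s,v}

N(r) = ["m", "s", "v"]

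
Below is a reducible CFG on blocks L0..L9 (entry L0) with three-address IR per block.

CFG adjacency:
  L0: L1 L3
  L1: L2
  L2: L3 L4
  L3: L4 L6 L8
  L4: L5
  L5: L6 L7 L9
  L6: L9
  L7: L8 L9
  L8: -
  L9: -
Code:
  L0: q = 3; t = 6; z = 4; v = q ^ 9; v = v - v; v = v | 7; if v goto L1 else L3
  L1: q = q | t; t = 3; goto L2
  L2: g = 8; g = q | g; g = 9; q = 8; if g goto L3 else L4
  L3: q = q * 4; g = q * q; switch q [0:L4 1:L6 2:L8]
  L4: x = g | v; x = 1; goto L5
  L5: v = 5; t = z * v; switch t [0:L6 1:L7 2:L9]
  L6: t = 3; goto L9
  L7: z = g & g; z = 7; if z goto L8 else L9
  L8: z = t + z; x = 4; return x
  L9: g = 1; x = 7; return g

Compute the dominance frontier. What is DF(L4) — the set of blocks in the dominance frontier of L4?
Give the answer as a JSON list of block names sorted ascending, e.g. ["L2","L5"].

Answer: ["L6", "L8", "L9"]

Analysis:
idom tree: L1←L0 L2←L1 L3←L0 L4←L0 L5←L4 L6←L0 L7←L5 L8←L0 L9←L0
Join-block Dom:
  L3: preds {L0,L2}: {L0} ∩ {L0,L1,L2} = {L0}; idom=L0
  L4: preds {L2,L3}: {L0,L1,L2} ∩ {L0,L3} = {L0}; idom=L0
  L6: preds {L3,L5}: {L0,L3} ∩ {L0,L4,L5} = {L0}; idom=L0
  L8: preds {L3,L7}: {L0,L3} ∩ {L0,L4,L5,L7} = {L0}; idom=L0
  L9: preds {L5,L6,L7}: {L0,L4,L5} ∩ {L0,L6} ∩ {L0,L4,L5,L7} = {L0}; idom=L0

Frontier:
  L3←L0: walk · to L0
  L3←L2: walk L2→L1 to L0
  L4←L2: walk L2→L1 to L0
  L4←L3: walk L3 to L0
  L6←L3: walk L3 to L0
  L6←L5: walk L5→L4 to L0
  L8←L3: walk L3 to L0
  L8←L7: walk L7→L5→L4 to L0
  L9←L5: walk L5→L4 to L0
  L9←L6: walk L6 to L0
  L9←L7: walk L7→L5→L4 to L0
  L0 → ∅
  L1 → {L3,L4}
  L2 → {L3,L4}
  L3 → {L4,L6,L8}
  L4 → {L6,L8,L9}
  L5 → {L6,L8,L9}
  L6 → {L9}
  L7 → {L8,L9}
  L8 → ∅
  L9 → ∅

DF(L4) = ["L6", "L8", "L9"]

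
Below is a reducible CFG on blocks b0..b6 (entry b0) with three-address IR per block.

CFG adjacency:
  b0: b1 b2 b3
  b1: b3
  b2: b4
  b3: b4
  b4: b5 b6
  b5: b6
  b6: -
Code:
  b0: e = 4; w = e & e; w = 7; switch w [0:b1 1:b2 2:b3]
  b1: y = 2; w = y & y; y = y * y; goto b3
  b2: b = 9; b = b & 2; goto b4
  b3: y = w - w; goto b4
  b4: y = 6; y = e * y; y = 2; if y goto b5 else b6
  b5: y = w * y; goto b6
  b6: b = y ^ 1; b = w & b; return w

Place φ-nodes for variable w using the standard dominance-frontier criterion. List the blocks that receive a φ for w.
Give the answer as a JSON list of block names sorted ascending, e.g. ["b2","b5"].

idom tree: b1←b0 b2←b0 b3←b0 b4←b0 b5←b4 b6←b4
Join-block Dom:
  b3: preds {b0,b1}: {b0} ∩ {b0,b1} = {b0}; idom=b0
  b4: preds {b2,b3}: {b0,b2} ∩ {b0,b3} = {b0}; idom=b0
  b6: preds {b4,b5}: {b0,b4} ∩ {b0,b4,b5} = {b0,b4}; idom=b4

Frontier:
  join b3 pred b0: · stop@b0
  join b3 pred b1: b1 stop@b0
  join b4 pred b2: b2 stop@b0
  join b4 pred b3: b3 stop@b0
  join b6 pred b4: · stop@b4
  join b6 pred b5: b5 stop@b4
  b0: DF=∅
  b1: DF={b3}
  b2: DF={b4}
  b3: DF={b4}
  b4: DF=∅
  b5: DF={b6}
  b6: DF=∅

φ for w: defs {b0,b1}
  DF⁺ = {b3,b4}

Answer: ["b3", "b4"]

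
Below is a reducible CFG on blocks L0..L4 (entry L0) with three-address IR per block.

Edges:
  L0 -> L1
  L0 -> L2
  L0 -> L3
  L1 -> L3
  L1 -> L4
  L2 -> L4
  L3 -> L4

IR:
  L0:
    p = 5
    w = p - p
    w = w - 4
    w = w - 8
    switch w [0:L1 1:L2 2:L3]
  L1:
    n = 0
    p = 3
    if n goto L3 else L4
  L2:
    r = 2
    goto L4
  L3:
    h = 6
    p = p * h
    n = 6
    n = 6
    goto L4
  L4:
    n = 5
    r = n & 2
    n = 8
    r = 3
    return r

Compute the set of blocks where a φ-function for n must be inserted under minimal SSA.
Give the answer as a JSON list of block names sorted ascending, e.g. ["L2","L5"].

Answer: ["L3", "L4"]

Analysis:
idom tree: L1←L0 L2←L0 L3←L0 L4←L0
Dom∩ at merges:
  L3: preds {L0,L1}: {L0} ∩ {L0,L1} = {L0}; idom=L0
  L4: preds {L1,L2,L3}: {L0,L1} ∩ {L0,L2} ∩ {L0,L3} = {L0}; idom=L0

Frontier:
  L3←L0: walk · to L0
  L3←L1: walk L1 to L0
  L4←L1: walk L1 to L0
  L4←L2: walk L2 to L0
  L4←L3: walk L3 to L0
  DF(L0)=∅
  DF(L1)={L3,L4}
  DF(L2)={L4}
  DF(L3)={L4}
  DF(L4)=∅

φ for n: defs {L1,L3,L4}
  DF⁺ = {L3,L4}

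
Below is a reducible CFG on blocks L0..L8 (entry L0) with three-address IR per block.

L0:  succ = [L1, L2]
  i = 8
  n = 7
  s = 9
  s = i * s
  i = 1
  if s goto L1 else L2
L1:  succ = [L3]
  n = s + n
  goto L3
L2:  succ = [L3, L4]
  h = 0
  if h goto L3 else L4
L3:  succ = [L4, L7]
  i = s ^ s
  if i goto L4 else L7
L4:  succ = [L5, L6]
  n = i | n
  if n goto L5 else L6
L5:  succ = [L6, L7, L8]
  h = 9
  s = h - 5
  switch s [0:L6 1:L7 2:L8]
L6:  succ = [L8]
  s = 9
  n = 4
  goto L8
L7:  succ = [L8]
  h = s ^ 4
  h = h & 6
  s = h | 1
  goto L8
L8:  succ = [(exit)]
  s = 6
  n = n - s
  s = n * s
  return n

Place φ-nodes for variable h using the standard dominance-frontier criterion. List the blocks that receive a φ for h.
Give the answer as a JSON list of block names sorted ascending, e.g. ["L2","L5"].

Answer: ["L3", "L4", "L6", "L7", "L8"]

Analysis:
idom tree: L1←L0 L2←L0 L3←L0 L4←L0 L5←L4 L6←L4 L7←L0 L8←L0
Dom∩ at merges:
  L3: preds {L1,L2}: {L0,L1} ∩ {L0,L2} = {L0}; idom=L0
  L4: preds {L2,L3}: {L0,L2} ∩ {L0,L3} = {L0}; idom=L0
  L6: preds {L4,L5}: {L0,L4} ∩ {L0,L4,L5} = {L0,L4}; idom=L4
  L7: preds {L3,L5}: {L0,L3} ∩ {L0,L4,L5} = {L0}; idom=L0
  L8: preds {L5,L6,L7}: {L0,L4,L5} ∩ {L0,L4,L6} ∩ {L0,L7} = {L0}; idom=L0

DF walk-up:
  L3←L1: walk L1 to L0
  L3←L2: walk L2 to L0
  L4←L2: walk L2 to L0
  L4←L3: walk L3 to L0
  L6←L4: walk · to L4
  L6←L5: walk L5 to L4
  L7←L3: walk L3 to L0
  L7←L5: walk L5→L4 to L0
  L8←L5: walk L5→L4 to L0
  L8←L6: walk L6→L4 to L0
  L8←L7: walk L7 to L0
  L0: DF=∅
  L1: DF={L3}
  L2: DF={L3,L4}
  L3: DF={L4,L7}
  L4: DF={L7,L8}
  L5: DF={L6,L7,L8}
  L6: DF={L8}
  L7: DF={L8}
  L8: DF=∅

φ for h: defs {L2,L5,L7}
  DF⁺ = {L3,L4,L6,L7,L8}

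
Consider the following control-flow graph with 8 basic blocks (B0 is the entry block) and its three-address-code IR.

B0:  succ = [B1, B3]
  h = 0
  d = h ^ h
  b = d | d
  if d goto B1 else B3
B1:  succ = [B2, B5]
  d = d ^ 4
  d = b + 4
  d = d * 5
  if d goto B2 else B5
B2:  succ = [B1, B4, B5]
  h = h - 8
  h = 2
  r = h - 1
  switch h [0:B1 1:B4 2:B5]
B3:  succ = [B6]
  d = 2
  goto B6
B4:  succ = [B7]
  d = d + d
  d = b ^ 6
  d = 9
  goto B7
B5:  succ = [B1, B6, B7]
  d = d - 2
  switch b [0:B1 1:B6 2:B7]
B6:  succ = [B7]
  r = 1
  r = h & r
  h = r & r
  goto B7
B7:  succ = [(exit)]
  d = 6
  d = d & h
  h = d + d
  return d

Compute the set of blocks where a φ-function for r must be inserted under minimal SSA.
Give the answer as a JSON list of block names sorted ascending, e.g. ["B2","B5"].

idom tree: B1←B0 B2←B1 B3←B0 B4←B2 B5←B1 B6←B0 B7←B0
Dom at joins:
  B1: preds {B0,B2,B5}: {B0} ∩ {B0,B1,B2} ∩ {B0,B1,B5} = {B0}; idom=B0
  B5: preds {B1,B2}: {B0,B1} ∩ {B0,B1,B2} = {B0,B1}; idom=B1
  B6: preds {B3,B5}: {B0,B3} ∩ {B0,B1,B5} = {B0}; idom=B0
  B7: preds {B4,B5,B6}: {B0,B1,B2,B4} ∩ {B0,B1,B5} ∩ {B0,B6} = {B0}; idom=B0

Frontier:
  B1←B0: walk · to B0
  B1←B2: walk B2→B1 to B0
  B1←B5: walk B5→B1 to B0
  B5←B1: walk · to B1
  B5←B2: walk B2 to B1
  B6←B3: walk B3 to B0
  B6←B5: walk B5→B1 to B0
  B7←B4: walk B4→B2→B1 to B0
  B7←B5: walk B5→B1 to B0
  B7←B6: walk B6 to B0
  DF(B0)=∅
  DF(B1)={B1,B6,B7}
  DF(B2)={B1,B5,B7}
  DF(B3)={B6}
  DF(B4)={B7}
  DF(B5)={B1,B6,B7}
  DF(B6)={B7}
  DF(B7)=∅

φ for r: defs {B2,B6}
  DF⁺ = {B1,B5,B6,B7}

Answer: ["B1", "B5", "B6", "B7"]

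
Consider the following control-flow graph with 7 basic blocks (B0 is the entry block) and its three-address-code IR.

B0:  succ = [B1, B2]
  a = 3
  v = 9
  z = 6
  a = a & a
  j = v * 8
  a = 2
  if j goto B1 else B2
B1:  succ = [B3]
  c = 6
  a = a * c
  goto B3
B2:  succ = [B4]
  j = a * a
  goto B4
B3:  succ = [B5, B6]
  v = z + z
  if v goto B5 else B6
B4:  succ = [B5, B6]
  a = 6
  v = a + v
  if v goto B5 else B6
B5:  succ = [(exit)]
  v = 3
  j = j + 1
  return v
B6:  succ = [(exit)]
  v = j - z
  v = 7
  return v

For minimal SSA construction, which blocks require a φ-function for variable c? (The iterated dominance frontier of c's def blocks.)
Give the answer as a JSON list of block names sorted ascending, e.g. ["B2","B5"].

idom tree: B1←B0 B2←B0 B3←B1 B4←B2 B5←B0 B6←B0
Dom∩ at merges:
  B5: preds {B3,B4}: {B0,B1,B3} ∩ {B0,B2,B4} = {B0}; idom=B0
  B6: preds {B3,B4}: {B0,B1,B3} ∩ {B0,B2,B4} = {B0}; idom=B0

Frontier:
  join B5 pred B3: B3→B1 stop@B0
  join B5 pred B4: B4→B2 stop@B0
  join B6 pred B3: B3→B1 stop@B0
  join B6 pred B4: B4→B2 stop@B0
  B0: DF=∅
  B1: DF={B5,B6}
  B2: DF={B5,B6}
  B3: DF={B5,B6}
  B4: DF={B5,B6}
  B5: DF=∅
  B6: DF=∅

φ for c: defs {B1}
  DF⁺ = {B5,B6}

Answer: ["B5", "B6"]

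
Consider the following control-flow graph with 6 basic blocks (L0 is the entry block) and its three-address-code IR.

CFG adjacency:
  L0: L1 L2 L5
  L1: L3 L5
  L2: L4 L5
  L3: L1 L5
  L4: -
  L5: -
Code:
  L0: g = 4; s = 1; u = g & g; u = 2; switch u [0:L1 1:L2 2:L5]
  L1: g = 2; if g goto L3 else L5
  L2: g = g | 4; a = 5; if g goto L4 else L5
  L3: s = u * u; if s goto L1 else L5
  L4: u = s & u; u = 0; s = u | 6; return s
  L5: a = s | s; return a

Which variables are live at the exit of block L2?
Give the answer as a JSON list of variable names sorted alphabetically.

Block summaries:
  L0: {g,s,u} / ∅
  L1: {g} / ∅
  L2: {a,g} / {g}
  L3: {s} / {u}
  L4: {s,u} / {s,u}
  L5: {a} / {s}

Live sets:
  L0: in=∅ out={g,s,u}
  L1: in={s,u} out={s,u}
  L2: in={g,s,u} out={s,u}
  L3: in={u} out={s,u}
  L4: in={s,u} out=∅
  L5: in={s} out=∅

live-out(L2) = ["s", "u"]

Answer: ["s", "u"]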